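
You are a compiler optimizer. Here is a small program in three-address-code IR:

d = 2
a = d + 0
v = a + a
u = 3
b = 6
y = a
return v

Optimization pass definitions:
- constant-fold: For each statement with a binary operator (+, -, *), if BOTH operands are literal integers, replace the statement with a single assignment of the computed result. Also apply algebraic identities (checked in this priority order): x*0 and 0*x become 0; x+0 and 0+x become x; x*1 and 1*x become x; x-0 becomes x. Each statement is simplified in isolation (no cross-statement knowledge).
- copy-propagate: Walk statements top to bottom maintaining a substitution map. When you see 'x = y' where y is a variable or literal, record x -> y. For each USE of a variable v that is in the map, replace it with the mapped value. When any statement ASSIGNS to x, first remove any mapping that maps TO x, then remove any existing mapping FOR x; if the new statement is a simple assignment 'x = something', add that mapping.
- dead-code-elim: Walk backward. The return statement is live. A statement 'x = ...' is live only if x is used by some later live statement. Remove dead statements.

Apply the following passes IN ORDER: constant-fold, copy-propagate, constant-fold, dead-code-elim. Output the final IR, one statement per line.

Answer: v = 4
return v

Derivation:
Initial IR:
  d = 2
  a = d + 0
  v = a + a
  u = 3
  b = 6
  y = a
  return v
After constant-fold (7 stmts):
  d = 2
  a = d
  v = a + a
  u = 3
  b = 6
  y = a
  return v
After copy-propagate (7 stmts):
  d = 2
  a = 2
  v = 2 + 2
  u = 3
  b = 6
  y = 2
  return v
After constant-fold (7 stmts):
  d = 2
  a = 2
  v = 4
  u = 3
  b = 6
  y = 2
  return v
After dead-code-elim (2 stmts):
  v = 4
  return v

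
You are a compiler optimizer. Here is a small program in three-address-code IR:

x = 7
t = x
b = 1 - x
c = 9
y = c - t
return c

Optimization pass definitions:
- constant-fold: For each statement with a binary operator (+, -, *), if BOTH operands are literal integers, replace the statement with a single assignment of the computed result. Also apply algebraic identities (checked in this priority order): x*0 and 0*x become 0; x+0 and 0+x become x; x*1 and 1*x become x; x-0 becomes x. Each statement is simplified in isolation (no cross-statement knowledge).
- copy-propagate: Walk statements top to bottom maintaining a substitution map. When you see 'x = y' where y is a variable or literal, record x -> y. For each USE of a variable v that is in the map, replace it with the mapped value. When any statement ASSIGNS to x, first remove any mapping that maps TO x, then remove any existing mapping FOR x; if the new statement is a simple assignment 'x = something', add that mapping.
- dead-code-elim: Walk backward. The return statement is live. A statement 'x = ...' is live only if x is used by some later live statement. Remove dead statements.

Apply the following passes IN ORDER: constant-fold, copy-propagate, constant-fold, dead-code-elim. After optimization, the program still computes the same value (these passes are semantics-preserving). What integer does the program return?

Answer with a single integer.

Initial IR:
  x = 7
  t = x
  b = 1 - x
  c = 9
  y = c - t
  return c
After constant-fold (6 stmts):
  x = 7
  t = x
  b = 1 - x
  c = 9
  y = c - t
  return c
After copy-propagate (6 stmts):
  x = 7
  t = 7
  b = 1 - 7
  c = 9
  y = 9 - 7
  return 9
After constant-fold (6 stmts):
  x = 7
  t = 7
  b = -6
  c = 9
  y = 2
  return 9
After dead-code-elim (1 stmts):
  return 9
Evaluate:
  x = 7  =>  x = 7
  t = x  =>  t = 7
  b = 1 - x  =>  b = -6
  c = 9  =>  c = 9
  y = c - t  =>  y = 2
  return c = 9

Answer: 9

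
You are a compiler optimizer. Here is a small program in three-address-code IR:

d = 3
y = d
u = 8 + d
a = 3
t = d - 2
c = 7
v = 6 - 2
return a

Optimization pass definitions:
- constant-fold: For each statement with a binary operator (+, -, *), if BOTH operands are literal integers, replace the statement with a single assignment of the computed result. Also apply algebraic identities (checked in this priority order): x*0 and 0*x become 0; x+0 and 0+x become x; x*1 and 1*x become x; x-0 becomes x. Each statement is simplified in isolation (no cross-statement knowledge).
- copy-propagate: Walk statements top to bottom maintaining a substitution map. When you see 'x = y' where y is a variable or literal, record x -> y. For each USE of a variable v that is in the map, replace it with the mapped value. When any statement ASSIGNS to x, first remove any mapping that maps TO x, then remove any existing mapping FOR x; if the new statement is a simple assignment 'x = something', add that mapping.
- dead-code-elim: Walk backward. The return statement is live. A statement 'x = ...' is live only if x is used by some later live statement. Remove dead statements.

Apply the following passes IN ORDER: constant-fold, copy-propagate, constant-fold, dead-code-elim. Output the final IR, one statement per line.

Initial IR:
  d = 3
  y = d
  u = 8 + d
  a = 3
  t = d - 2
  c = 7
  v = 6 - 2
  return a
After constant-fold (8 stmts):
  d = 3
  y = d
  u = 8 + d
  a = 3
  t = d - 2
  c = 7
  v = 4
  return a
After copy-propagate (8 stmts):
  d = 3
  y = 3
  u = 8 + 3
  a = 3
  t = 3 - 2
  c = 7
  v = 4
  return 3
After constant-fold (8 stmts):
  d = 3
  y = 3
  u = 11
  a = 3
  t = 1
  c = 7
  v = 4
  return 3
After dead-code-elim (1 stmts):
  return 3

Answer: return 3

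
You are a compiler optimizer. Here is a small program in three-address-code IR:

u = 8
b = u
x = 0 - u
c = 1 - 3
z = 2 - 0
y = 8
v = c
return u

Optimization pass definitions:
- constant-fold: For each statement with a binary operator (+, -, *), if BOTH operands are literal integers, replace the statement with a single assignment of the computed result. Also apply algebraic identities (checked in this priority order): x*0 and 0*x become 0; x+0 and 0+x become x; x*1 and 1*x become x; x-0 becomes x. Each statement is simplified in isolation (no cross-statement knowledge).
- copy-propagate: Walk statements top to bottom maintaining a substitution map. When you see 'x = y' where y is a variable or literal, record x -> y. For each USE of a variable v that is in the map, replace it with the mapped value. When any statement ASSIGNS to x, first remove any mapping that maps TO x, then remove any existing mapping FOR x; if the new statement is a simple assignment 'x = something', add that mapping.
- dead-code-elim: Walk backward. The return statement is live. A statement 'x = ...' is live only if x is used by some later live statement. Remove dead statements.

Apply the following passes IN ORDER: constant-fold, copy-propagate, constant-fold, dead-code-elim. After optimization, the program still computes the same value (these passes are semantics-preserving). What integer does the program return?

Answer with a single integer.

Initial IR:
  u = 8
  b = u
  x = 0 - u
  c = 1 - 3
  z = 2 - 0
  y = 8
  v = c
  return u
After constant-fold (8 stmts):
  u = 8
  b = u
  x = 0 - u
  c = -2
  z = 2
  y = 8
  v = c
  return u
After copy-propagate (8 stmts):
  u = 8
  b = 8
  x = 0 - 8
  c = -2
  z = 2
  y = 8
  v = -2
  return 8
After constant-fold (8 stmts):
  u = 8
  b = 8
  x = -8
  c = -2
  z = 2
  y = 8
  v = -2
  return 8
After dead-code-elim (1 stmts):
  return 8
Evaluate:
  u = 8  =>  u = 8
  b = u  =>  b = 8
  x = 0 - u  =>  x = -8
  c = 1 - 3  =>  c = -2
  z = 2 - 0  =>  z = 2
  y = 8  =>  y = 8
  v = c  =>  v = -2
  return u = 8

Answer: 8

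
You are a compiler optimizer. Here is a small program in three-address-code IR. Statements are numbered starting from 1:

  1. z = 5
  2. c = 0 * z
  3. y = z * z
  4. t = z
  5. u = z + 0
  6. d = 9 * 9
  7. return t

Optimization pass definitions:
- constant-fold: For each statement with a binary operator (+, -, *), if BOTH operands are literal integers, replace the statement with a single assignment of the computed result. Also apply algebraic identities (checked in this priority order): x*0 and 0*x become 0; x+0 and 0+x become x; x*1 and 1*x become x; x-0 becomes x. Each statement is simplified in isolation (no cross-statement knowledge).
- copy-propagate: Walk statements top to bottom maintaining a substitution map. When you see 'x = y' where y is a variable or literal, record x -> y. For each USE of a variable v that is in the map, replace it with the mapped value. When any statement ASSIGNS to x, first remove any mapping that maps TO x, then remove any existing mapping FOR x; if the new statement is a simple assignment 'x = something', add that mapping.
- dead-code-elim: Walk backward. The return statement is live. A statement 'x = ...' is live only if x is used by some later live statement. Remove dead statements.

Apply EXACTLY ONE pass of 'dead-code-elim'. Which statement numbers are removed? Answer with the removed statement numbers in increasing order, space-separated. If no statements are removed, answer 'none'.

Answer: 2 3 5 6

Derivation:
Backward liveness scan:
Stmt 1 'z = 5': KEEP (z is live); live-in = []
Stmt 2 'c = 0 * z': DEAD (c not in live set ['z'])
Stmt 3 'y = z * z': DEAD (y not in live set ['z'])
Stmt 4 't = z': KEEP (t is live); live-in = ['z']
Stmt 5 'u = z + 0': DEAD (u not in live set ['t'])
Stmt 6 'd = 9 * 9': DEAD (d not in live set ['t'])
Stmt 7 'return t': KEEP (return); live-in = ['t']
Removed statement numbers: [2, 3, 5, 6]
Surviving IR:
  z = 5
  t = z
  return t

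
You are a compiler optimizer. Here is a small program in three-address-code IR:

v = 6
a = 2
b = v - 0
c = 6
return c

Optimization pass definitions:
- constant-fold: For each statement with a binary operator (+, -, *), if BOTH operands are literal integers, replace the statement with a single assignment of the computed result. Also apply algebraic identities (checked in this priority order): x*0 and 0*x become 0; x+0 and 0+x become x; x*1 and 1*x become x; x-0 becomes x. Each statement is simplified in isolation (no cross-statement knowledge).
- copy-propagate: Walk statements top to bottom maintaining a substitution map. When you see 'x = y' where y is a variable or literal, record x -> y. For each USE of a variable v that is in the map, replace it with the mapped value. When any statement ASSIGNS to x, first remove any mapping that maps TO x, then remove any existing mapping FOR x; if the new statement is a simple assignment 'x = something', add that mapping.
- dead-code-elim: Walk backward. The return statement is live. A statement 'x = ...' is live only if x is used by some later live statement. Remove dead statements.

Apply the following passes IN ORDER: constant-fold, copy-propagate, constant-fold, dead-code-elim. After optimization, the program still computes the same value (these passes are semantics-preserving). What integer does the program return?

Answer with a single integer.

Answer: 6

Derivation:
Initial IR:
  v = 6
  a = 2
  b = v - 0
  c = 6
  return c
After constant-fold (5 stmts):
  v = 6
  a = 2
  b = v
  c = 6
  return c
After copy-propagate (5 stmts):
  v = 6
  a = 2
  b = 6
  c = 6
  return 6
After constant-fold (5 stmts):
  v = 6
  a = 2
  b = 6
  c = 6
  return 6
After dead-code-elim (1 stmts):
  return 6
Evaluate:
  v = 6  =>  v = 6
  a = 2  =>  a = 2
  b = v - 0  =>  b = 6
  c = 6  =>  c = 6
  return c = 6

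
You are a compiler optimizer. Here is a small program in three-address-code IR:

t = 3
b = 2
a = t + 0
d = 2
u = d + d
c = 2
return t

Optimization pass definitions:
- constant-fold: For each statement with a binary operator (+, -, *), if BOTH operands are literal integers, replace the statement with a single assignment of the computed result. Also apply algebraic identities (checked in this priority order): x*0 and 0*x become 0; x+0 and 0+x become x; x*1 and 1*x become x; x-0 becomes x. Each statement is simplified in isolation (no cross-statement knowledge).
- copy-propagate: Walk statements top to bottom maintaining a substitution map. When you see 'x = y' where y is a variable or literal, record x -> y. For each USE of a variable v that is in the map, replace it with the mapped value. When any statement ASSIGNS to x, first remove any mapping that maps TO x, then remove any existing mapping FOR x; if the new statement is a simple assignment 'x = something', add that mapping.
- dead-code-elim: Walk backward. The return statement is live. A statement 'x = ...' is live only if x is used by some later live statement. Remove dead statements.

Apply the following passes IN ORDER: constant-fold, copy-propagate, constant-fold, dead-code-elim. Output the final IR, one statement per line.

Answer: return 3

Derivation:
Initial IR:
  t = 3
  b = 2
  a = t + 0
  d = 2
  u = d + d
  c = 2
  return t
After constant-fold (7 stmts):
  t = 3
  b = 2
  a = t
  d = 2
  u = d + d
  c = 2
  return t
After copy-propagate (7 stmts):
  t = 3
  b = 2
  a = 3
  d = 2
  u = 2 + 2
  c = 2
  return 3
After constant-fold (7 stmts):
  t = 3
  b = 2
  a = 3
  d = 2
  u = 4
  c = 2
  return 3
After dead-code-elim (1 stmts):
  return 3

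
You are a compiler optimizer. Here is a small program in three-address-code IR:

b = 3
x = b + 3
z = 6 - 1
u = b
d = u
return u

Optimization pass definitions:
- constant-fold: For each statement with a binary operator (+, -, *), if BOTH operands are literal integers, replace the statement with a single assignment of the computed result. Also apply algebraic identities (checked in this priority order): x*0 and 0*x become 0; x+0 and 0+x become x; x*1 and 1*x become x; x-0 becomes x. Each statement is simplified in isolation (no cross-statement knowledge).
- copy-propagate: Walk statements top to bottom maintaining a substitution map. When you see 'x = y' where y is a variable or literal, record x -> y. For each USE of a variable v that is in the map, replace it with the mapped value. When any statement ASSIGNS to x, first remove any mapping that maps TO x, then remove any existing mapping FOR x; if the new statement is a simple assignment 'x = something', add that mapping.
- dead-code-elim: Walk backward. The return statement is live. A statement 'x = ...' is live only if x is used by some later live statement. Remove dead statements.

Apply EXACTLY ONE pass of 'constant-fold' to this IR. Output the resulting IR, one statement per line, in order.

Applying constant-fold statement-by-statement:
  [1] b = 3  (unchanged)
  [2] x = b + 3  (unchanged)
  [3] z = 6 - 1  -> z = 5
  [4] u = b  (unchanged)
  [5] d = u  (unchanged)
  [6] return u  (unchanged)
Result (6 stmts):
  b = 3
  x = b + 3
  z = 5
  u = b
  d = u
  return u

Answer: b = 3
x = b + 3
z = 5
u = b
d = u
return u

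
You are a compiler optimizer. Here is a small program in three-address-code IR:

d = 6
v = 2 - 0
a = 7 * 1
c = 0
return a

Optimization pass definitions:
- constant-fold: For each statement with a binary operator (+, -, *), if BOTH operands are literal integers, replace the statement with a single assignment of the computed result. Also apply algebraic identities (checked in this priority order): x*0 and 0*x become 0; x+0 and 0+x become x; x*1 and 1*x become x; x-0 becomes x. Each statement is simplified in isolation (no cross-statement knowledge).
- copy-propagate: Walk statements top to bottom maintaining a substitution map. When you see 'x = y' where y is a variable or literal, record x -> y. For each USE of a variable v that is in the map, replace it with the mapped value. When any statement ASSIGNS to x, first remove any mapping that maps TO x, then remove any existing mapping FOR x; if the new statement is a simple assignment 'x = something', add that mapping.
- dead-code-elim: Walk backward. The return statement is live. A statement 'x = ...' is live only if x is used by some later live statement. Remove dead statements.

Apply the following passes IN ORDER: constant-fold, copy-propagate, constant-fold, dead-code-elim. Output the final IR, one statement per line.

Answer: return 7

Derivation:
Initial IR:
  d = 6
  v = 2 - 0
  a = 7 * 1
  c = 0
  return a
After constant-fold (5 stmts):
  d = 6
  v = 2
  a = 7
  c = 0
  return a
After copy-propagate (5 stmts):
  d = 6
  v = 2
  a = 7
  c = 0
  return 7
After constant-fold (5 stmts):
  d = 6
  v = 2
  a = 7
  c = 0
  return 7
After dead-code-elim (1 stmts):
  return 7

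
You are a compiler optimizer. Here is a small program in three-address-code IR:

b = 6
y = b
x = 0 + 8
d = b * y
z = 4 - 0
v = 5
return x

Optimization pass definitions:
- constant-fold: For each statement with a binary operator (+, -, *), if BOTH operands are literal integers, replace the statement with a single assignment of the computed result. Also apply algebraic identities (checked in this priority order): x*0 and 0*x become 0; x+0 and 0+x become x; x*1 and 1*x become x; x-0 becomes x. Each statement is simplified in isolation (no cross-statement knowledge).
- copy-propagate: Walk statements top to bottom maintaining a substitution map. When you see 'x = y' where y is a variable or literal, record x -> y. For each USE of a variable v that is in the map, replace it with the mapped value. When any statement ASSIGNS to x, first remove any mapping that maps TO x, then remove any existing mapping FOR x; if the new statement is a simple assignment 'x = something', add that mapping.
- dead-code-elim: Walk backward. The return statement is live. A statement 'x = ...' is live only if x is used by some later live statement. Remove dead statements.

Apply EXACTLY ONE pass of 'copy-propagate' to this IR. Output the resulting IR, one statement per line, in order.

Answer: b = 6
y = 6
x = 0 + 8
d = 6 * 6
z = 4 - 0
v = 5
return x

Derivation:
Applying copy-propagate statement-by-statement:
  [1] b = 6  (unchanged)
  [2] y = b  -> y = 6
  [3] x = 0 + 8  (unchanged)
  [4] d = b * y  -> d = 6 * 6
  [5] z = 4 - 0  (unchanged)
  [6] v = 5  (unchanged)
  [7] return x  (unchanged)
Result (7 stmts):
  b = 6
  y = 6
  x = 0 + 8
  d = 6 * 6
  z = 4 - 0
  v = 5
  return x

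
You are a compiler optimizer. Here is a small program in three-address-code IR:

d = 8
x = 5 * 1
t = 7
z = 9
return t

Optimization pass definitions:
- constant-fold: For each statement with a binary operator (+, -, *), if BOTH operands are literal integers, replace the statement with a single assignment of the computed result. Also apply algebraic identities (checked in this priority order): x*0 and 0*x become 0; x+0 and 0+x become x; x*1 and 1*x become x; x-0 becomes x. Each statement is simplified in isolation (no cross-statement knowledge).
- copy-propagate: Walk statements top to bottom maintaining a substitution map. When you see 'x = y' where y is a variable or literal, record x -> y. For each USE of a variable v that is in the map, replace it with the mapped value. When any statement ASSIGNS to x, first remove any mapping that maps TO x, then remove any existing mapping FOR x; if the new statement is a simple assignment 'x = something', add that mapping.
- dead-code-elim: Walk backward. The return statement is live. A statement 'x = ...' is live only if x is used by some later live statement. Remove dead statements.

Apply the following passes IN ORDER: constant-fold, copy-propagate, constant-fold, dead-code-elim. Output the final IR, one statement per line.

Initial IR:
  d = 8
  x = 5 * 1
  t = 7
  z = 9
  return t
After constant-fold (5 stmts):
  d = 8
  x = 5
  t = 7
  z = 9
  return t
After copy-propagate (5 stmts):
  d = 8
  x = 5
  t = 7
  z = 9
  return 7
After constant-fold (5 stmts):
  d = 8
  x = 5
  t = 7
  z = 9
  return 7
After dead-code-elim (1 stmts):
  return 7

Answer: return 7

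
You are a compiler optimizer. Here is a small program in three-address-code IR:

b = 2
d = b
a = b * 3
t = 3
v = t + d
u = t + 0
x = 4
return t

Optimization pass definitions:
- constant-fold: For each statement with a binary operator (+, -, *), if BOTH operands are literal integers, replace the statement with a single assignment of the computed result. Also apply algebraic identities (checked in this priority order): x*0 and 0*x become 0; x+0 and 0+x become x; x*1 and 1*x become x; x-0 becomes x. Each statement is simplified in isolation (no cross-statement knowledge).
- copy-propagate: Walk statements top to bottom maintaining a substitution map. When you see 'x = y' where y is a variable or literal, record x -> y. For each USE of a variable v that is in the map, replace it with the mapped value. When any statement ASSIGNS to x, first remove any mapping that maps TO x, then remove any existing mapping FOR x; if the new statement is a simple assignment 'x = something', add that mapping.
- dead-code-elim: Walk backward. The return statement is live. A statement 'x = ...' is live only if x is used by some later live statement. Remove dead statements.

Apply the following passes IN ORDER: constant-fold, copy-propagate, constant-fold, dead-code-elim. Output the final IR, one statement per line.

Initial IR:
  b = 2
  d = b
  a = b * 3
  t = 3
  v = t + d
  u = t + 0
  x = 4
  return t
After constant-fold (8 stmts):
  b = 2
  d = b
  a = b * 3
  t = 3
  v = t + d
  u = t
  x = 4
  return t
After copy-propagate (8 stmts):
  b = 2
  d = 2
  a = 2 * 3
  t = 3
  v = 3 + 2
  u = 3
  x = 4
  return 3
After constant-fold (8 stmts):
  b = 2
  d = 2
  a = 6
  t = 3
  v = 5
  u = 3
  x = 4
  return 3
After dead-code-elim (1 stmts):
  return 3

Answer: return 3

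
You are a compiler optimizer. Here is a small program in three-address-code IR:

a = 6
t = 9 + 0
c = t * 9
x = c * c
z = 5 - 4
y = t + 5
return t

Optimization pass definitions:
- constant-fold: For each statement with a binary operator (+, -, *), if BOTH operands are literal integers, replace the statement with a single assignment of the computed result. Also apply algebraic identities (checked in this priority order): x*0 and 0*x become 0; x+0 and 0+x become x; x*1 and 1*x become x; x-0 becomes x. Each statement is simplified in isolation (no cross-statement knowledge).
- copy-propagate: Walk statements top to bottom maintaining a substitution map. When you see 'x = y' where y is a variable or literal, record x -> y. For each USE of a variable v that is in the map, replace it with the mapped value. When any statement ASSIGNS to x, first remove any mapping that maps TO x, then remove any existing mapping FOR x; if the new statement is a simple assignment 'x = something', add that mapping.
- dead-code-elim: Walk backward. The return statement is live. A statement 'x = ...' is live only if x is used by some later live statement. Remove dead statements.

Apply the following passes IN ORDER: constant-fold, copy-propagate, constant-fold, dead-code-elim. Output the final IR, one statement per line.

Answer: return 9

Derivation:
Initial IR:
  a = 6
  t = 9 + 0
  c = t * 9
  x = c * c
  z = 5 - 4
  y = t + 5
  return t
After constant-fold (7 stmts):
  a = 6
  t = 9
  c = t * 9
  x = c * c
  z = 1
  y = t + 5
  return t
After copy-propagate (7 stmts):
  a = 6
  t = 9
  c = 9 * 9
  x = c * c
  z = 1
  y = 9 + 5
  return 9
After constant-fold (7 stmts):
  a = 6
  t = 9
  c = 81
  x = c * c
  z = 1
  y = 14
  return 9
After dead-code-elim (1 stmts):
  return 9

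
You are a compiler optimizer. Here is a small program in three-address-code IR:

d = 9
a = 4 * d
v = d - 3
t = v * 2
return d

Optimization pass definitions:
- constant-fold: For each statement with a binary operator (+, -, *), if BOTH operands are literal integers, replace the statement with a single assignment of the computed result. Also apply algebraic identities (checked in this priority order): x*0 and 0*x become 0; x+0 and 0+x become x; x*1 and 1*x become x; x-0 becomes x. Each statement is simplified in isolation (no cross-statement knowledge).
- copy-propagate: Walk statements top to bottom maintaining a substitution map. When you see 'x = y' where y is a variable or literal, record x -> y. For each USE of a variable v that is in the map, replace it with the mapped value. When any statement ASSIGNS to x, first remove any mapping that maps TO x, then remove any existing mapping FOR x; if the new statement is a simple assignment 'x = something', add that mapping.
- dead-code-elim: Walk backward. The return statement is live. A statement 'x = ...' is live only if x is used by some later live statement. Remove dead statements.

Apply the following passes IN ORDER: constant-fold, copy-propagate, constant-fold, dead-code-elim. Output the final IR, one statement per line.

Answer: return 9

Derivation:
Initial IR:
  d = 9
  a = 4 * d
  v = d - 3
  t = v * 2
  return d
After constant-fold (5 stmts):
  d = 9
  a = 4 * d
  v = d - 3
  t = v * 2
  return d
After copy-propagate (5 stmts):
  d = 9
  a = 4 * 9
  v = 9 - 3
  t = v * 2
  return 9
After constant-fold (5 stmts):
  d = 9
  a = 36
  v = 6
  t = v * 2
  return 9
After dead-code-elim (1 stmts):
  return 9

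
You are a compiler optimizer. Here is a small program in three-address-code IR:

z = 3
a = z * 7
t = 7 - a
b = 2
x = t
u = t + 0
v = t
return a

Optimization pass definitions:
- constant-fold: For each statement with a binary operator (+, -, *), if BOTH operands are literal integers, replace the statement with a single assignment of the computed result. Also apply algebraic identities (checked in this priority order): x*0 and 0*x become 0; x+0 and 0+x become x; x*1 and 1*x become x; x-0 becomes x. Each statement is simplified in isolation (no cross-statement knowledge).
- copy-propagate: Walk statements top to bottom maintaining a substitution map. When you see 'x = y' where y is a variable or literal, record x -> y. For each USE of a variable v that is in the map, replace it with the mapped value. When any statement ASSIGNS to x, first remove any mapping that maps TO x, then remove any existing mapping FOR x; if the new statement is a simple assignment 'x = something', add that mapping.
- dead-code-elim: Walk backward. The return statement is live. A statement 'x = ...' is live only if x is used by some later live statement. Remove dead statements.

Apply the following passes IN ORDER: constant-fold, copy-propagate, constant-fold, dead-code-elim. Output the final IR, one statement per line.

Initial IR:
  z = 3
  a = z * 7
  t = 7 - a
  b = 2
  x = t
  u = t + 0
  v = t
  return a
After constant-fold (8 stmts):
  z = 3
  a = z * 7
  t = 7 - a
  b = 2
  x = t
  u = t
  v = t
  return a
After copy-propagate (8 stmts):
  z = 3
  a = 3 * 7
  t = 7 - a
  b = 2
  x = t
  u = t
  v = t
  return a
After constant-fold (8 stmts):
  z = 3
  a = 21
  t = 7 - a
  b = 2
  x = t
  u = t
  v = t
  return a
After dead-code-elim (2 stmts):
  a = 21
  return a

Answer: a = 21
return a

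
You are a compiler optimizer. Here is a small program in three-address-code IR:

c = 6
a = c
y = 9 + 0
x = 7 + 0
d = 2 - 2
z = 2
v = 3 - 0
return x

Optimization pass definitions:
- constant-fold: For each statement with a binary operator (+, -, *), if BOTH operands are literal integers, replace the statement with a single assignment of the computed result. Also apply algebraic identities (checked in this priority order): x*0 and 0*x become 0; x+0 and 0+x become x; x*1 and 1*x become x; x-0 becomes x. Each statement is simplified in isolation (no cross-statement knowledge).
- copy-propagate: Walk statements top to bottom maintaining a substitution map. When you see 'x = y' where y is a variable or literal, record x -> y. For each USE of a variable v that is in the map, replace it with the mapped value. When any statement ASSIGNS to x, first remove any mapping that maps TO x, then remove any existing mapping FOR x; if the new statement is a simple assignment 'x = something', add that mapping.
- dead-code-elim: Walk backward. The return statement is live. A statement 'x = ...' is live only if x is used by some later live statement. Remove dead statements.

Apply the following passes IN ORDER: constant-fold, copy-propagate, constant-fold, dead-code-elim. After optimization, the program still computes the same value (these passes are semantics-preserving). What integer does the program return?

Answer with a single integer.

Answer: 7

Derivation:
Initial IR:
  c = 6
  a = c
  y = 9 + 0
  x = 7 + 0
  d = 2 - 2
  z = 2
  v = 3 - 0
  return x
After constant-fold (8 stmts):
  c = 6
  a = c
  y = 9
  x = 7
  d = 0
  z = 2
  v = 3
  return x
After copy-propagate (8 stmts):
  c = 6
  a = 6
  y = 9
  x = 7
  d = 0
  z = 2
  v = 3
  return 7
After constant-fold (8 stmts):
  c = 6
  a = 6
  y = 9
  x = 7
  d = 0
  z = 2
  v = 3
  return 7
After dead-code-elim (1 stmts):
  return 7
Evaluate:
  c = 6  =>  c = 6
  a = c  =>  a = 6
  y = 9 + 0  =>  y = 9
  x = 7 + 0  =>  x = 7
  d = 2 - 2  =>  d = 0
  z = 2  =>  z = 2
  v = 3 - 0  =>  v = 3
  return x = 7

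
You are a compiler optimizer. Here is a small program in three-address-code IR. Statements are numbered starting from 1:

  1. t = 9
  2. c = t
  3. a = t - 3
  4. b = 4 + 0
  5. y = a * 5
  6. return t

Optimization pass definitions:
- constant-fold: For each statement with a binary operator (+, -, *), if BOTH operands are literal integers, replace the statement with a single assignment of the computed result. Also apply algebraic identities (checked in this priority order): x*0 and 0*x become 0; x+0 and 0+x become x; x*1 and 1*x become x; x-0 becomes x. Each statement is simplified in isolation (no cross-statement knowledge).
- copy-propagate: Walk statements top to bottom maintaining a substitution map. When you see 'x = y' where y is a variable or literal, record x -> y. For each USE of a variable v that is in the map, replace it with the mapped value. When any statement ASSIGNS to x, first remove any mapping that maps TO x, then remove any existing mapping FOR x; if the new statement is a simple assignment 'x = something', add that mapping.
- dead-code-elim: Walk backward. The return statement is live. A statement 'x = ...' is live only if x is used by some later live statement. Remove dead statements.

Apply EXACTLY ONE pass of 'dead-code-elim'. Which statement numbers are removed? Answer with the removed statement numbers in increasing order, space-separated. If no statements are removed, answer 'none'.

Backward liveness scan:
Stmt 1 't = 9': KEEP (t is live); live-in = []
Stmt 2 'c = t': DEAD (c not in live set ['t'])
Stmt 3 'a = t - 3': DEAD (a not in live set ['t'])
Stmt 4 'b = 4 + 0': DEAD (b not in live set ['t'])
Stmt 5 'y = a * 5': DEAD (y not in live set ['t'])
Stmt 6 'return t': KEEP (return); live-in = ['t']
Removed statement numbers: [2, 3, 4, 5]
Surviving IR:
  t = 9
  return t

Answer: 2 3 4 5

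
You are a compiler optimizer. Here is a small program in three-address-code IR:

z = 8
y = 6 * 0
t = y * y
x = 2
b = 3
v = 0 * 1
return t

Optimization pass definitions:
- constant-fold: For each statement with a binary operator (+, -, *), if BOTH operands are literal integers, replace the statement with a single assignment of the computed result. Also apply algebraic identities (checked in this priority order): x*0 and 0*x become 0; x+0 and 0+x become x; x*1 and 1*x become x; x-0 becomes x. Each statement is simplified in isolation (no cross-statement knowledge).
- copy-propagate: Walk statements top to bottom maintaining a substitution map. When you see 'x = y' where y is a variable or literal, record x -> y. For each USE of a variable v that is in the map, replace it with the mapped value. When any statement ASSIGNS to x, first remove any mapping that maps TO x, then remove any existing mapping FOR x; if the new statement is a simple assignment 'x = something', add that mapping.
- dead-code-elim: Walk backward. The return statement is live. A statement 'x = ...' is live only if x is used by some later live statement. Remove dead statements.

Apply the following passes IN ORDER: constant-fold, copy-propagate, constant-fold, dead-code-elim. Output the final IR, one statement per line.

Answer: t = 0
return t

Derivation:
Initial IR:
  z = 8
  y = 6 * 0
  t = y * y
  x = 2
  b = 3
  v = 0 * 1
  return t
After constant-fold (7 stmts):
  z = 8
  y = 0
  t = y * y
  x = 2
  b = 3
  v = 0
  return t
After copy-propagate (7 stmts):
  z = 8
  y = 0
  t = 0 * 0
  x = 2
  b = 3
  v = 0
  return t
After constant-fold (7 stmts):
  z = 8
  y = 0
  t = 0
  x = 2
  b = 3
  v = 0
  return t
After dead-code-elim (2 stmts):
  t = 0
  return t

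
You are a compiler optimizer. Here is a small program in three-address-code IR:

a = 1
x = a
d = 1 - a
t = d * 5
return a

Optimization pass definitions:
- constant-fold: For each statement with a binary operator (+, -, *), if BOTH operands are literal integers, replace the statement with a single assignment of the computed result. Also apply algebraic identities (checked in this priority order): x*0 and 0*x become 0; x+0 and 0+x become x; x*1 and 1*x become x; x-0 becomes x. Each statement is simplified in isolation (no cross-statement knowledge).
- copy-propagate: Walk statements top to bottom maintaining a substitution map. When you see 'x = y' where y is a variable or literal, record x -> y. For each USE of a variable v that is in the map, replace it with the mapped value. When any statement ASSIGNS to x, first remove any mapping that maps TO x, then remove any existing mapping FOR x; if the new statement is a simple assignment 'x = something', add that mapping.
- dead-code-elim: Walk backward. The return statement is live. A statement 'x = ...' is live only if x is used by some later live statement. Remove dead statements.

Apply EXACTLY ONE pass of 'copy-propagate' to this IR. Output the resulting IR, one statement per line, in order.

Answer: a = 1
x = 1
d = 1 - 1
t = d * 5
return 1

Derivation:
Applying copy-propagate statement-by-statement:
  [1] a = 1  (unchanged)
  [2] x = a  -> x = 1
  [3] d = 1 - a  -> d = 1 - 1
  [4] t = d * 5  (unchanged)
  [5] return a  -> return 1
Result (5 stmts):
  a = 1
  x = 1
  d = 1 - 1
  t = d * 5
  return 1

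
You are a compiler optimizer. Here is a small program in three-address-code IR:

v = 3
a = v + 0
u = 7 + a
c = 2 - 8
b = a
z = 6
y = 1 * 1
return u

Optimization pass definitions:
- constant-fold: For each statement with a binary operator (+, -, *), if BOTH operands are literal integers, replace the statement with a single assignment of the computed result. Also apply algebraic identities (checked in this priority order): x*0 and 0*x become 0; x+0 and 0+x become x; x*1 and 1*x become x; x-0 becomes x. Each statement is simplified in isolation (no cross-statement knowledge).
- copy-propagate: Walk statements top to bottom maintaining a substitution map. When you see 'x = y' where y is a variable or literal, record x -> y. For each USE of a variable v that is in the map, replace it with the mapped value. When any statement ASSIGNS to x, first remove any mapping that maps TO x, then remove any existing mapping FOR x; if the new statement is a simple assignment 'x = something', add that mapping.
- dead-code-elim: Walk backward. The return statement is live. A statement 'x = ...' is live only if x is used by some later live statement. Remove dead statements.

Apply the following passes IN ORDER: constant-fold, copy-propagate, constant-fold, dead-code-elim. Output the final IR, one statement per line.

Answer: u = 10
return u

Derivation:
Initial IR:
  v = 3
  a = v + 0
  u = 7 + a
  c = 2 - 8
  b = a
  z = 6
  y = 1 * 1
  return u
After constant-fold (8 stmts):
  v = 3
  a = v
  u = 7 + a
  c = -6
  b = a
  z = 6
  y = 1
  return u
After copy-propagate (8 stmts):
  v = 3
  a = 3
  u = 7 + 3
  c = -6
  b = 3
  z = 6
  y = 1
  return u
After constant-fold (8 stmts):
  v = 3
  a = 3
  u = 10
  c = -6
  b = 3
  z = 6
  y = 1
  return u
After dead-code-elim (2 stmts):
  u = 10
  return u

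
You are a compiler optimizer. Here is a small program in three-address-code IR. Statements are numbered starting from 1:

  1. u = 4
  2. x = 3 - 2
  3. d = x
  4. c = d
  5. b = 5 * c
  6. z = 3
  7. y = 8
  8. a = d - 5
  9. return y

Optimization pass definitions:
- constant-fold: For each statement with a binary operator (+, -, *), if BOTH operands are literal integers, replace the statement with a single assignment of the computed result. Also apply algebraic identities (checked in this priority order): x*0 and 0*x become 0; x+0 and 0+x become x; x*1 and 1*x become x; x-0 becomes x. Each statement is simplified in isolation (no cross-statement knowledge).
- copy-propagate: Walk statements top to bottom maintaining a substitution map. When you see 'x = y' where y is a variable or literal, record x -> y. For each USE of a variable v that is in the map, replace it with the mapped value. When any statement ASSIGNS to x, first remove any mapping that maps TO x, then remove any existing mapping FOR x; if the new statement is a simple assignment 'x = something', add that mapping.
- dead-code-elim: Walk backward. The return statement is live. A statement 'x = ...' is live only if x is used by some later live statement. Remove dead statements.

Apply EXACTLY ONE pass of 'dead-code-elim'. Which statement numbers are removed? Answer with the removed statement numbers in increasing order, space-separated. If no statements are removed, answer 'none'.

Backward liveness scan:
Stmt 1 'u = 4': DEAD (u not in live set [])
Stmt 2 'x = 3 - 2': DEAD (x not in live set [])
Stmt 3 'd = x': DEAD (d not in live set [])
Stmt 4 'c = d': DEAD (c not in live set [])
Stmt 5 'b = 5 * c': DEAD (b not in live set [])
Stmt 6 'z = 3': DEAD (z not in live set [])
Stmt 7 'y = 8': KEEP (y is live); live-in = []
Stmt 8 'a = d - 5': DEAD (a not in live set ['y'])
Stmt 9 'return y': KEEP (return); live-in = ['y']
Removed statement numbers: [1, 2, 3, 4, 5, 6, 8]
Surviving IR:
  y = 8
  return y

Answer: 1 2 3 4 5 6 8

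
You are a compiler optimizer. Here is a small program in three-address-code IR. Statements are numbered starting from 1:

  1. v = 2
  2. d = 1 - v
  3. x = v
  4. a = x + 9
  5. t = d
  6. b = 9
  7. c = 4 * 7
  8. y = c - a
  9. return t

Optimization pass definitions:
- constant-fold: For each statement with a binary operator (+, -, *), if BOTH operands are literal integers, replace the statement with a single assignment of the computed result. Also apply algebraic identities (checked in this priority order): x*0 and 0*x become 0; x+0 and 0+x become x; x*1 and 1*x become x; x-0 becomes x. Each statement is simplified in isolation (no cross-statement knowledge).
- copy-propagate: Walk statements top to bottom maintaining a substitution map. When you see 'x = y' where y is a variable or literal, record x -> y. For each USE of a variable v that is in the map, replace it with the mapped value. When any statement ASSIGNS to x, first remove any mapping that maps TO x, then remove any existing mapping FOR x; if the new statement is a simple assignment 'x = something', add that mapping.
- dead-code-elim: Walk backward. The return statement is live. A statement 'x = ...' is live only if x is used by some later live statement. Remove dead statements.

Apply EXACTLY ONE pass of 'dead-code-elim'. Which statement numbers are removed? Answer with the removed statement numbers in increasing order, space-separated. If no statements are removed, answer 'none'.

Backward liveness scan:
Stmt 1 'v = 2': KEEP (v is live); live-in = []
Stmt 2 'd = 1 - v': KEEP (d is live); live-in = ['v']
Stmt 3 'x = v': DEAD (x not in live set ['d'])
Stmt 4 'a = x + 9': DEAD (a not in live set ['d'])
Stmt 5 't = d': KEEP (t is live); live-in = ['d']
Stmt 6 'b = 9': DEAD (b not in live set ['t'])
Stmt 7 'c = 4 * 7': DEAD (c not in live set ['t'])
Stmt 8 'y = c - a': DEAD (y not in live set ['t'])
Stmt 9 'return t': KEEP (return); live-in = ['t']
Removed statement numbers: [3, 4, 6, 7, 8]
Surviving IR:
  v = 2
  d = 1 - v
  t = d
  return t

Answer: 3 4 6 7 8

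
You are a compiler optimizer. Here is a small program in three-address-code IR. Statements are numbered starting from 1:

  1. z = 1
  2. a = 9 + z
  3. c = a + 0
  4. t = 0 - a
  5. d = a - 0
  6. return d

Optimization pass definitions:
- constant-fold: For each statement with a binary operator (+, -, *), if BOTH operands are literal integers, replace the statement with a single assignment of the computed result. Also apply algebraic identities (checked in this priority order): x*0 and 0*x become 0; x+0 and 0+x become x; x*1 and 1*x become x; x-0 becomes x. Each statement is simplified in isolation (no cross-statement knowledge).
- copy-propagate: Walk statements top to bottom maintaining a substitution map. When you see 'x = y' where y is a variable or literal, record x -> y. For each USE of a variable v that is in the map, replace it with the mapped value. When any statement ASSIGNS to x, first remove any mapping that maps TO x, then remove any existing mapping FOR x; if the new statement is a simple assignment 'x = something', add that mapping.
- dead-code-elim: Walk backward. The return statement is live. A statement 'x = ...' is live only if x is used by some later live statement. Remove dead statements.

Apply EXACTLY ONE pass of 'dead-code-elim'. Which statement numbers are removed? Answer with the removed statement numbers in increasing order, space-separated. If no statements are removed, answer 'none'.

Backward liveness scan:
Stmt 1 'z = 1': KEEP (z is live); live-in = []
Stmt 2 'a = 9 + z': KEEP (a is live); live-in = ['z']
Stmt 3 'c = a + 0': DEAD (c not in live set ['a'])
Stmt 4 't = 0 - a': DEAD (t not in live set ['a'])
Stmt 5 'd = a - 0': KEEP (d is live); live-in = ['a']
Stmt 6 'return d': KEEP (return); live-in = ['d']
Removed statement numbers: [3, 4]
Surviving IR:
  z = 1
  a = 9 + z
  d = a - 0
  return d

Answer: 3 4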